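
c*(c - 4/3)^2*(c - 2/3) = c^4 - 10*c^3/3 + 32*c^2/9 - 32*c/27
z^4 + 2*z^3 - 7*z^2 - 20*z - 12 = (z - 3)*(z + 1)*(z + 2)^2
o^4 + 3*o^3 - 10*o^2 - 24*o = o*(o - 3)*(o + 2)*(o + 4)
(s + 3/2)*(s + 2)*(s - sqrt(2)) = s^3 - sqrt(2)*s^2 + 7*s^2/2 - 7*sqrt(2)*s/2 + 3*s - 3*sqrt(2)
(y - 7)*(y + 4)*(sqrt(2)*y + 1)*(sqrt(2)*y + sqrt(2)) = 2*y^4 - 4*y^3 + sqrt(2)*y^3 - 62*y^2 - 2*sqrt(2)*y^2 - 56*y - 31*sqrt(2)*y - 28*sqrt(2)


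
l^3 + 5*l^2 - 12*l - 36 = (l - 3)*(l + 2)*(l + 6)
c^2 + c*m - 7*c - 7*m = (c - 7)*(c + m)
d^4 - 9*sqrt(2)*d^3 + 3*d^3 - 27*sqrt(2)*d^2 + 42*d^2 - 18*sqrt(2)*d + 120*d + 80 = (d + 1)*(d + 2)*(d - 5*sqrt(2))*(d - 4*sqrt(2))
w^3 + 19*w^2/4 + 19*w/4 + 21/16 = (w + 1/2)*(w + 3/4)*(w + 7/2)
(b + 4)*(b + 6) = b^2 + 10*b + 24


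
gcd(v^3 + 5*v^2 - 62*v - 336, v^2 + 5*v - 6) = v + 6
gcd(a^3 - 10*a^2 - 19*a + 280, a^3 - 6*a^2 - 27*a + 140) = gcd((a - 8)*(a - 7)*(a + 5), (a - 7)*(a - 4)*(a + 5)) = a^2 - 2*a - 35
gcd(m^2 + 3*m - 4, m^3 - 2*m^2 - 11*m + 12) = m - 1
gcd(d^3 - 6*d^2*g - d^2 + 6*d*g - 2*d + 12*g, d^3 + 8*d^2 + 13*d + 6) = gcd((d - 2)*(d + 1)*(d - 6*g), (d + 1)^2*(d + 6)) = d + 1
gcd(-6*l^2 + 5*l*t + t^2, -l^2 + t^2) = -l + t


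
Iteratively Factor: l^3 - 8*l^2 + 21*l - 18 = (l - 3)*(l^2 - 5*l + 6) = (l - 3)*(l - 2)*(l - 3)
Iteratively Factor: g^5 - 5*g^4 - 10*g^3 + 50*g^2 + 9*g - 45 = (g - 1)*(g^4 - 4*g^3 - 14*g^2 + 36*g + 45) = (g - 1)*(g + 1)*(g^3 - 5*g^2 - 9*g + 45) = (g - 5)*(g - 1)*(g + 1)*(g^2 - 9) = (g - 5)*(g - 1)*(g + 1)*(g + 3)*(g - 3)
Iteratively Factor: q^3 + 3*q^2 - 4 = (q - 1)*(q^2 + 4*q + 4) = (q - 1)*(q + 2)*(q + 2)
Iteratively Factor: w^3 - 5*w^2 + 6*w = (w - 3)*(w^2 - 2*w) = w*(w - 3)*(w - 2)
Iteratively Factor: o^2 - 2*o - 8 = (o - 4)*(o + 2)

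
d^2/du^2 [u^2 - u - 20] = 2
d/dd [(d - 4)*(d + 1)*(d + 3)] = 3*d^2 - 13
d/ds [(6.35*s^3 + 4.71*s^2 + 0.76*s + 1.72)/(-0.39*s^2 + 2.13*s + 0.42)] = (-2.4765*s^4 + 27.051*s^3 + 18.3297*s^2 + 5.298*s - 3.3444)/(0.1521*s^4 - 1.6614*s^3 + 4.2093*s^2 + 1.7892*s + 0.1764)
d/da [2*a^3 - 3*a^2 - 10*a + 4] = 6*a^2 - 6*a - 10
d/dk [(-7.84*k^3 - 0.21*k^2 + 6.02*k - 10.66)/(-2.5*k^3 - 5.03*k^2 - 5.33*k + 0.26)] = (38.9102*k^4 + 113.6744*k^3 - 54.6653*k^2 - 107.3488*k - 55.2526)/(6.25*k^6 + 25.15*k^5 + 51.9509*k^4 + 52.3198*k^3 + 25.7933*k^2 - 2.7716*k + 0.0676)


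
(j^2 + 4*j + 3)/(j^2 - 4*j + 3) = (j^2 + 4*j + 3)/(j^2 - 4*j + 3)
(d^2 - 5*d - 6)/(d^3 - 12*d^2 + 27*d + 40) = (d - 6)/(d^2 - 13*d + 40)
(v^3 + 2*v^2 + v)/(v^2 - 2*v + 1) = v*(v^2 + 2*v + 1)/(v^2 - 2*v + 1)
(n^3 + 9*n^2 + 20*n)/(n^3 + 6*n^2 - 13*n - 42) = n*(n^2 + 9*n + 20)/(n^3 + 6*n^2 - 13*n - 42)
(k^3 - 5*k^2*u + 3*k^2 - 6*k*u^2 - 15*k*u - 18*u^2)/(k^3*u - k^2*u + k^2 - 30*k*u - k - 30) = (-k^3 + 5*k^2*u - 3*k^2 + 6*k*u^2 + 15*k*u + 18*u^2)/(-k^3*u + k^2*u - k^2 + 30*k*u + k + 30)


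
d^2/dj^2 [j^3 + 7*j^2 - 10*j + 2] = 6*j + 14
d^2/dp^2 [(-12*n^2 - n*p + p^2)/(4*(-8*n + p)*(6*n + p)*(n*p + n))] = ((-n + 2*p)*(6*n + p)*(8*n - p)^2*(p + 1)^2 - (n - 2*p)*(6*n + p)^2*(8*n - p)^2*(p + 1) + (n - 2*p)*(6*n + p)^2*(8*n - p)*(p + 1)^2 - (6*n + p)^2*(8*n - p)^2*(p + 1)^2 + (6*n + p)^2*(8*n - p)^2*(12*n^2 + n*p - p^2) - (6*n + p)^2*(8*n - p)*(p + 1)*(12*n^2 + n*p - p^2) + (6*n + p)^2*(p + 1)^2*(12*n^2 + n*p - p^2) + (6*n + p)*(8*n - p)^2*(p + 1)*(12*n^2 + n*p - p^2) + (6*n + p)*(8*n - p)*(p + 1)^2*(-12*n^2 - n*p + p^2) + (8*n - p)^2*(p + 1)^2*(12*n^2 + n*p - p^2))/(2*n*(6*n + p)^3*(8*n - p)^3*(p + 1)^3)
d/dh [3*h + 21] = 3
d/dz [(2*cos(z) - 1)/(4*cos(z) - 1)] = -2*sin(z)/(4*cos(z) - 1)^2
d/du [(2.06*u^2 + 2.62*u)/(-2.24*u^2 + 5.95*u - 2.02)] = (18.1258*u^2 - 8.3224*u - 5.2924)/(5.0176*u^4 - 26.656*u^3 + 44.4521*u^2 - 24.038*u + 4.0804)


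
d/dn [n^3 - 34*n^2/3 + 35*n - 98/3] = 3*n^2 - 68*n/3 + 35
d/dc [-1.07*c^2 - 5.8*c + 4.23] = -2.14*c - 5.8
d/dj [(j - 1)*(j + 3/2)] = 2*j + 1/2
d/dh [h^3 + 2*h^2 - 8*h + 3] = 3*h^2 + 4*h - 8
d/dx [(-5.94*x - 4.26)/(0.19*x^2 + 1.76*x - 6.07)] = (1.1286*x^2 + 1.6188*x + 43.5534)/(0.0361*x^4 + 0.6688*x^3 + 0.791*x^2 - 21.3664*x + 36.8449)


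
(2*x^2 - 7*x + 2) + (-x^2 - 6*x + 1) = x^2 - 13*x + 3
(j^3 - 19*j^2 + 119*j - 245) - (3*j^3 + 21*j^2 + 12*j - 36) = -2*j^3 - 40*j^2 + 107*j - 209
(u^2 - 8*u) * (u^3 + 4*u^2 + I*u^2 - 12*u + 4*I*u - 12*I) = u^5 - 4*u^4 + I*u^4 - 44*u^3 - 4*I*u^3 + 96*u^2 - 44*I*u^2 + 96*I*u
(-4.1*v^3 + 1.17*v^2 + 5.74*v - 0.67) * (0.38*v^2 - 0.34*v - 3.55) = -1.558*v^5 + 1.8386*v^4 + 16.3384*v^3 - 6.3597*v^2 - 20.1492*v + 2.3785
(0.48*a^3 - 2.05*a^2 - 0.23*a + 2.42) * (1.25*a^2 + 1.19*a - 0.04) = 0.6*a^5 - 1.9913*a^4 - 2.7462*a^3 + 2.8333*a^2 + 2.889*a - 0.0968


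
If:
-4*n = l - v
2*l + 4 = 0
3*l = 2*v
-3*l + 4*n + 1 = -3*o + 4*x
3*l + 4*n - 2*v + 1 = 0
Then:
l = -2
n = -1/4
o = 4*x/3 - 2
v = -3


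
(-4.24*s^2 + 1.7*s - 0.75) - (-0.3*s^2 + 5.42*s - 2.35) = -3.94*s^2 - 3.72*s + 1.6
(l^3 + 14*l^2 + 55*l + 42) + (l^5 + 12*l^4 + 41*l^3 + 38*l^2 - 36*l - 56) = l^5 + 12*l^4 + 42*l^3 + 52*l^2 + 19*l - 14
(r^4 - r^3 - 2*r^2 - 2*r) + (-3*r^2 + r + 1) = r^4 - r^3 - 5*r^2 - r + 1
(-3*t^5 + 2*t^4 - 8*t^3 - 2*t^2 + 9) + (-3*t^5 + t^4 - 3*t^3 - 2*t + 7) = -6*t^5 + 3*t^4 - 11*t^3 - 2*t^2 - 2*t + 16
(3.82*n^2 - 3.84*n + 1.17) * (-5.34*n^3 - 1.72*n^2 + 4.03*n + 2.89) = -20.3988*n^5 + 13.9352*n^4 + 15.7516*n^3 - 6.4478*n^2 - 6.3825*n + 3.3813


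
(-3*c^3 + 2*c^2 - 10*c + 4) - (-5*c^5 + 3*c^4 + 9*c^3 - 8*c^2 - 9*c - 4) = 5*c^5 - 3*c^4 - 12*c^3 + 10*c^2 - c + 8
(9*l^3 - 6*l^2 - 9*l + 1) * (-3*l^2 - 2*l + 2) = -27*l^5 + 57*l^3 + 3*l^2 - 20*l + 2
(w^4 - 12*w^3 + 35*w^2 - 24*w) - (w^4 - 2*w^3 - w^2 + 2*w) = -10*w^3 + 36*w^2 - 26*w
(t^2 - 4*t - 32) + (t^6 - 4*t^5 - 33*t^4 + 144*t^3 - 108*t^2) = t^6 - 4*t^5 - 33*t^4 + 144*t^3 - 107*t^2 - 4*t - 32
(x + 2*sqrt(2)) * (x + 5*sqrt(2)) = x^2 + 7*sqrt(2)*x + 20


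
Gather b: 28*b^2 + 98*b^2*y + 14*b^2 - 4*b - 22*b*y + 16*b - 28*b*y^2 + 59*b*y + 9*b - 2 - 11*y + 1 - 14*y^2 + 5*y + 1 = b^2*(98*y + 42) + b*(-28*y^2 + 37*y + 21) - 14*y^2 - 6*y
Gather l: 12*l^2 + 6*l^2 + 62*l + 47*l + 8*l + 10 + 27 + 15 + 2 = 18*l^2 + 117*l + 54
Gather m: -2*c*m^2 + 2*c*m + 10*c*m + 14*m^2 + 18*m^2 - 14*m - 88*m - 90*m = m^2*(32 - 2*c) + m*(12*c - 192)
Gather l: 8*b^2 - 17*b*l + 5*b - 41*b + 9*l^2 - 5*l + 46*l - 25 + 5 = 8*b^2 - 36*b + 9*l^2 + l*(41 - 17*b) - 20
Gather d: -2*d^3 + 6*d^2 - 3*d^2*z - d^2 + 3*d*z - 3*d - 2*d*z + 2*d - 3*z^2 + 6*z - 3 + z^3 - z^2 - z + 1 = -2*d^3 + d^2*(5 - 3*z) + d*(z - 1) + z^3 - 4*z^2 + 5*z - 2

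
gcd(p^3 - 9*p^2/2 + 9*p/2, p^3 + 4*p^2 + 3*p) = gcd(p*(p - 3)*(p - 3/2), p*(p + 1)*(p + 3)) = p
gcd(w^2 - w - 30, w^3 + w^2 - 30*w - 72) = w - 6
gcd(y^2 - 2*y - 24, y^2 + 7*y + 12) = y + 4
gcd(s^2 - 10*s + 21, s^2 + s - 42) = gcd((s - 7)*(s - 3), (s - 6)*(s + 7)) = 1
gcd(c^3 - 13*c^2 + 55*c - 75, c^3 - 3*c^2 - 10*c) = c - 5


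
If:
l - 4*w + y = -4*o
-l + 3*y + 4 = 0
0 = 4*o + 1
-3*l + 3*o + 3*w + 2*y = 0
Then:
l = -31/8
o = -1/4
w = -15/8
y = -21/8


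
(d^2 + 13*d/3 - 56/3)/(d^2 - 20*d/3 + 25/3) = (3*d^2 + 13*d - 56)/(3*d^2 - 20*d + 25)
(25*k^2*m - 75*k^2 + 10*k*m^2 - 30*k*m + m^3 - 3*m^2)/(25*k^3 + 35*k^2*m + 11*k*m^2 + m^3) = (m - 3)/(k + m)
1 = 1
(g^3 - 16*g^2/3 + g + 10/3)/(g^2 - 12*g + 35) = (3*g^2 - g - 2)/(3*(g - 7))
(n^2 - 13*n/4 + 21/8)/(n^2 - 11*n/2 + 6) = (n - 7/4)/(n - 4)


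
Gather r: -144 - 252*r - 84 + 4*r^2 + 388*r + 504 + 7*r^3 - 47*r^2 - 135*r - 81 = 7*r^3 - 43*r^2 + r + 195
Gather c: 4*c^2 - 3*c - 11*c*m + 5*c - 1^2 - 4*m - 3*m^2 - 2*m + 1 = 4*c^2 + c*(2 - 11*m) - 3*m^2 - 6*m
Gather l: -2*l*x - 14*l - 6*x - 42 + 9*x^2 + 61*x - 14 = l*(-2*x - 14) + 9*x^2 + 55*x - 56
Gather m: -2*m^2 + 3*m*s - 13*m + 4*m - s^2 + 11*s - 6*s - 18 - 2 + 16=-2*m^2 + m*(3*s - 9) - s^2 + 5*s - 4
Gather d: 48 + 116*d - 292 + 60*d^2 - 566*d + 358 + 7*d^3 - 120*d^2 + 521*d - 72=7*d^3 - 60*d^2 + 71*d + 42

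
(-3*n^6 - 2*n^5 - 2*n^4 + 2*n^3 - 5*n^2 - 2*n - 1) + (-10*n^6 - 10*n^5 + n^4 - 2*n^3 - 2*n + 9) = -13*n^6 - 12*n^5 - n^4 - 5*n^2 - 4*n + 8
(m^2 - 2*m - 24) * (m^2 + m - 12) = m^4 - m^3 - 38*m^2 + 288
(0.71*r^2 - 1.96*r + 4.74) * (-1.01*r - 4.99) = -0.7171*r^3 - 1.5633*r^2 + 4.993*r - 23.6526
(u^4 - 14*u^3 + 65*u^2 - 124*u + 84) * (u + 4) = u^5 - 10*u^4 + 9*u^3 + 136*u^2 - 412*u + 336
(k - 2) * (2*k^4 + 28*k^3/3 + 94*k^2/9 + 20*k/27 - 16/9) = 2*k^5 + 16*k^4/3 - 74*k^3/9 - 544*k^2/27 - 88*k/27 + 32/9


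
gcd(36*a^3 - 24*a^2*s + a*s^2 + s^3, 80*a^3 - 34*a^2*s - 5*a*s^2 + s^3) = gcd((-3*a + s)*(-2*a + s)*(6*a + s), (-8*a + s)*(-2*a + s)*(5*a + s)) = -2*a + s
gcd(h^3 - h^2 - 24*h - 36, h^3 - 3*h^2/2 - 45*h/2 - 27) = h^2 - 3*h - 18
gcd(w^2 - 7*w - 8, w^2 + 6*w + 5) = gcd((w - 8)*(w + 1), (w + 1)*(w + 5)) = w + 1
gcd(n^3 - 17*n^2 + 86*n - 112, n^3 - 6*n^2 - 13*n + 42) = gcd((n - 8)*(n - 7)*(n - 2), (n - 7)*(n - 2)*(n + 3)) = n^2 - 9*n + 14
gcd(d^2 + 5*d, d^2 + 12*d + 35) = d + 5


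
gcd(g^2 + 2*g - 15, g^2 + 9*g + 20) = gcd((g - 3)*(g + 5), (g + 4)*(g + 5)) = g + 5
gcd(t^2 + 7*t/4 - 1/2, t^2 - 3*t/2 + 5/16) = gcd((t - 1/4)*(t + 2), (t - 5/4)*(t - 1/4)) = t - 1/4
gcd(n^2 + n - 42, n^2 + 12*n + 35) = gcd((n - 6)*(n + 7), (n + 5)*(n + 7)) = n + 7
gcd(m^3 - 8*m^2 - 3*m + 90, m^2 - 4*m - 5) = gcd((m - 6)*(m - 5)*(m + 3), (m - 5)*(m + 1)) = m - 5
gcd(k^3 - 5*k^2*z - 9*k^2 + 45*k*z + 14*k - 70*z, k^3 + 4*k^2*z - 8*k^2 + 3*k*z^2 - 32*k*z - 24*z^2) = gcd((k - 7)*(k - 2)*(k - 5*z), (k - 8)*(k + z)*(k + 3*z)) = 1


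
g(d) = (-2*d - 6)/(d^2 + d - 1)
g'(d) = (-2*d - 6)*(-2*d - 1)/(d^2 + d - 1)^2 - 2/(d^2 + d - 1) = 2*(d^2 + 6*d + 4)/(d^4 + 2*d^3 - d^2 - 2*d + 1)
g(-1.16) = 4.52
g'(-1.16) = -4.87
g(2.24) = -1.67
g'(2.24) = 1.15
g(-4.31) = 0.20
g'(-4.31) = -0.04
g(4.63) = -0.61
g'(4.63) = 0.17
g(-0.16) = 5.01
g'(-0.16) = 4.76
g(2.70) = -1.27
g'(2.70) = 0.68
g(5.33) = -0.51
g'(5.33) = 0.12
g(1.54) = -3.12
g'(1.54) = 3.68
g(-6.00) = 0.21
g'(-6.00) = 0.01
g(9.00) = -0.27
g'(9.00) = 0.04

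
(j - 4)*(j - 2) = j^2 - 6*j + 8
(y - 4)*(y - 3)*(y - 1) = y^3 - 8*y^2 + 19*y - 12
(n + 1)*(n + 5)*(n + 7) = n^3 + 13*n^2 + 47*n + 35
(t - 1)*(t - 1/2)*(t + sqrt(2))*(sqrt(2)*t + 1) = sqrt(2)*t^4 - 3*sqrt(2)*t^3/2 + 3*t^3 - 9*t^2/2 + 3*sqrt(2)*t^2/2 - 3*sqrt(2)*t/2 + 3*t/2 + sqrt(2)/2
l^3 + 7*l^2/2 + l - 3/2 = (l - 1/2)*(l + 1)*(l + 3)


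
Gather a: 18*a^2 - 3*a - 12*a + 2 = 18*a^2 - 15*a + 2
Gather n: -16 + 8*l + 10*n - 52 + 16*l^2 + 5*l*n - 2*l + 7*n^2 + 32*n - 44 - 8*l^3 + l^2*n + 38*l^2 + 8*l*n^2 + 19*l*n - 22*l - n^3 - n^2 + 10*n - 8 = -8*l^3 + 54*l^2 - 16*l - n^3 + n^2*(8*l + 6) + n*(l^2 + 24*l + 52) - 120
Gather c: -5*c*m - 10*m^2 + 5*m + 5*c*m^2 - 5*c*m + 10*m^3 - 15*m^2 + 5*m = c*(5*m^2 - 10*m) + 10*m^3 - 25*m^2 + 10*m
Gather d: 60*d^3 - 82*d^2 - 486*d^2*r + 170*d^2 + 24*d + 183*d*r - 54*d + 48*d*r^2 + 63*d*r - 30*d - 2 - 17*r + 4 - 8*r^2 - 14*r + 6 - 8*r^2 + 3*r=60*d^3 + d^2*(88 - 486*r) + d*(48*r^2 + 246*r - 60) - 16*r^2 - 28*r + 8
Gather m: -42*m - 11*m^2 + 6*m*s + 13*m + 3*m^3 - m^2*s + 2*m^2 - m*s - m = 3*m^3 + m^2*(-s - 9) + m*(5*s - 30)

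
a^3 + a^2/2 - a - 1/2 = (a - 1)*(a + 1/2)*(a + 1)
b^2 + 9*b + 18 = (b + 3)*(b + 6)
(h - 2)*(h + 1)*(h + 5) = h^3 + 4*h^2 - 7*h - 10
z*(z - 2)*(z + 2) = z^3 - 4*z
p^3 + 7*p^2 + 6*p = p*(p + 1)*(p + 6)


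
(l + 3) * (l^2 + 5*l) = l^3 + 8*l^2 + 15*l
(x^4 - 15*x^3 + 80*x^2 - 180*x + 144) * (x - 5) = x^5 - 20*x^4 + 155*x^3 - 580*x^2 + 1044*x - 720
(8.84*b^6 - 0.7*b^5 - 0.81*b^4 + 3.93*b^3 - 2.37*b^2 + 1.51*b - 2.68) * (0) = 0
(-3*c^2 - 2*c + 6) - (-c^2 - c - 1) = -2*c^2 - c + 7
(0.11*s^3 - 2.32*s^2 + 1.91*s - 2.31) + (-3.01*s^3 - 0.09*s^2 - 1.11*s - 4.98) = -2.9*s^3 - 2.41*s^2 + 0.8*s - 7.29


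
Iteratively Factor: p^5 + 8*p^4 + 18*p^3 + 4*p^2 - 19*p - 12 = (p + 1)*(p^4 + 7*p^3 + 11*p^2 - 7*p - 12) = (p + 1)*(p + 3)*(p^3 + 4*p^2 - p - 4) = (p + 1)*(p + 3)*(p + 4)*(p^2 - 1) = (p - 1)*(p + 1)*(p + 3)*(p + 4)*(p + 1)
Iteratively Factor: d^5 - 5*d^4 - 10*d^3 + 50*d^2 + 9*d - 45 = (d - 3)*(d^4 - 2*d^3 - 16*d^2 + 2*d + 15) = (d - 3)*(d + 1)*(d^3 - 3*d^2 - 13*d + 15) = (d - 3)*(d - 1)*(d + 1)*(d^2 - 2*d - 15) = (d - 5)*(d - 3)*(d - 1)*(d + 1)*(d + 3)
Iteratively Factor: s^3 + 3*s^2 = (s + 3)*(s^2) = s*(s + 3)*(s)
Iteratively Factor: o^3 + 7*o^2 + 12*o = (o)*(o^2 + 7*o + 12) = o*(o + 4)*(o + 3)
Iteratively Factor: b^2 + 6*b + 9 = (b + 3)*(b + 3)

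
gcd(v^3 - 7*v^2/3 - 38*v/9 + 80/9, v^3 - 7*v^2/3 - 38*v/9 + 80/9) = v^3 - 7*v^2/3 - 38*v/9 + 80/9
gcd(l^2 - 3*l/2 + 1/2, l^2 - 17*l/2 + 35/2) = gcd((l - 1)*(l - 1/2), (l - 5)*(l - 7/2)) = 1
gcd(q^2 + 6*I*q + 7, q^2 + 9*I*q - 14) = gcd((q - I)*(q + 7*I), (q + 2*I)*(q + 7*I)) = q + 7*I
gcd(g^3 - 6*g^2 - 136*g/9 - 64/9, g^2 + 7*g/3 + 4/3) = g + 4/3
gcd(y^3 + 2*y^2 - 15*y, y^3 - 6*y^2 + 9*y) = y^2 - 3*y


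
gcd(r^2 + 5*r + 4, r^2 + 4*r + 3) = r + 1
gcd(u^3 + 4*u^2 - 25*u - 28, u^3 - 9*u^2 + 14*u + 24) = u^2 - 3*u - 4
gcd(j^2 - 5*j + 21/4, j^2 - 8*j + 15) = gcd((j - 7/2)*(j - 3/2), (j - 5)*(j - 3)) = 1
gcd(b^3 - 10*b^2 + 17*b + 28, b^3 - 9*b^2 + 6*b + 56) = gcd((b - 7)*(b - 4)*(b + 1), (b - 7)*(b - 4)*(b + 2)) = b^2 - 11*b + 28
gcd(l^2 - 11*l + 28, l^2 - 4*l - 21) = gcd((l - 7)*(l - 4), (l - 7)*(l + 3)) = l - 7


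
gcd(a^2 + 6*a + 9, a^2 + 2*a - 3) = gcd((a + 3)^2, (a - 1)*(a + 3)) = a + 3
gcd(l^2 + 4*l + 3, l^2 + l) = l + 1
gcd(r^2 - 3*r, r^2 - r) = r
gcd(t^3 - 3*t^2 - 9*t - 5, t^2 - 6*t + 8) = 1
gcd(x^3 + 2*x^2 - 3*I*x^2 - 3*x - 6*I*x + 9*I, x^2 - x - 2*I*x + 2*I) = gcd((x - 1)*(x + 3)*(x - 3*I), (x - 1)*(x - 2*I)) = x - 1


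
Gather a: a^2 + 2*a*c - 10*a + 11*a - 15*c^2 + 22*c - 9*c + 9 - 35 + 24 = a^2 + a*(2*c + 1) - 15*c^2 + 13*c - 2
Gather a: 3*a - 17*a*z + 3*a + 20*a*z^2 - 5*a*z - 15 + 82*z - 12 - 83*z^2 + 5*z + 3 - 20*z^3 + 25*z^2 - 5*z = a*(20*z^2 - 22*z + 6) - 20*z^3 - 58*z^2 + 82*z - 24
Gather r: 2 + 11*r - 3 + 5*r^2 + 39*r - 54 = 5*r^2 + 50*r - 55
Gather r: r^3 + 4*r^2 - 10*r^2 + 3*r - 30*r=r^3 - 6*r^2 - 27*r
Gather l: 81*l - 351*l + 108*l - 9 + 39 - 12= 18 - 162*l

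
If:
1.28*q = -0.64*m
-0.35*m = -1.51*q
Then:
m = 0.00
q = 0.00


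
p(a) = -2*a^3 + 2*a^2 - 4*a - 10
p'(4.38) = -101.59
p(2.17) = -29.70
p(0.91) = -13.49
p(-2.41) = 39.25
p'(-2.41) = -48.49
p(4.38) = -157.21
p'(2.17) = -23.57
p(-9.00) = 1646.00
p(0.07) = -10.27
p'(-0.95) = -13.22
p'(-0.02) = -4.08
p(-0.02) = -9.92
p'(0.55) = -3.62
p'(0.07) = -3.75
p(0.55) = -11.93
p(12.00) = -3226.00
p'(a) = -6*a^2 + 4*a - 4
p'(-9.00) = -526.00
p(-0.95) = -2.68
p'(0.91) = -5.33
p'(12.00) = -820.00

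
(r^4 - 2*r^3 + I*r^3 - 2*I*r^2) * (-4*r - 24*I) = -4*r^5 + 8*r^4 - 28*I*r^4 + 24*r^3 + 56*I*r^3 - 48*r^2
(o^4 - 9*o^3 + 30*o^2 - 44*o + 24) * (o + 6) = o^5 - 3*o^4 - 24*o^3 + 136*o^2 - 240*o + 144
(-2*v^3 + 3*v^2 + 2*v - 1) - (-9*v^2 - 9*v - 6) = -2*v^3 + 12*v^2 + 11*v + 5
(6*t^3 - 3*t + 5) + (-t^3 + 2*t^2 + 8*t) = 5*t^3 + 2*t^2 + 5*t + 5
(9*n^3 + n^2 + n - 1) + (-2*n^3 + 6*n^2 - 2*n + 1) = 7*n^3 + 7*n^2 - n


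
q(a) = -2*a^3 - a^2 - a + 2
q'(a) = -6*a^2 - 2*a - 1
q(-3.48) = 77.66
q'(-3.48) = -66.70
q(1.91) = -17.49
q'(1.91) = -26.71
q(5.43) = -353.12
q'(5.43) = -188.77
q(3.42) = -93.12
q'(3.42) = -78.02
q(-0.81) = 3.22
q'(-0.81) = -3.32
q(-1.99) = 15.79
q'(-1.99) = -20.78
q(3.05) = -67.10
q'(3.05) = -62.92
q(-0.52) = 2.53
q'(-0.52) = -1.58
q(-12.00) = 3326.00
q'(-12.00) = -841.00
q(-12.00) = 3326.00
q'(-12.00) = -841.00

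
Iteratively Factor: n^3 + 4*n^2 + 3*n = (n)*(n^2 + 4*n + 3) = n*(n + 1)*(n + 3)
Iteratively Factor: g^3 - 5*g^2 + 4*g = (g)*(g^2 - 5*g + 4) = g*(g - 4)*(g - 1)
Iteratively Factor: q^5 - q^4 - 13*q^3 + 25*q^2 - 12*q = (q - 1)*(q^4 - 13*q^2 + 12*q) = q*(q - 1)*(q^3 - 13*q + 12) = q*(q - 3)*(q - 1)*(q^2 + 3*q - 4) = q*(q - 3)*(q - 1)^2*(q + 4)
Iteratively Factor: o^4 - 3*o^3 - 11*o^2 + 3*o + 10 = (o - 1)*(o^3 - 2*o^2 - 13*o - 10) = (o - 5)*(o - 1)*(o^2 + 3*o + 2) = (o - 5)*(o - 1)*(o + 2)*(o + 1)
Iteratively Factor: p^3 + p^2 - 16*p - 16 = (p - 4)*(p^2 + 5*p + 4) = (p - 4)*(p + 1)*(p + 4)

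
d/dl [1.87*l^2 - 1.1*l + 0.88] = 3.74*l - 1.1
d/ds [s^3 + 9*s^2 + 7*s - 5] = 3*s^2 + 18*s + 7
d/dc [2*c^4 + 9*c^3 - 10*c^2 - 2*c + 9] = 8*c^3 + 27*c^2 - 20*c - 2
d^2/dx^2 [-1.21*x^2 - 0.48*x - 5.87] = -2.42000000000000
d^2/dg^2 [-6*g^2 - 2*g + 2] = -12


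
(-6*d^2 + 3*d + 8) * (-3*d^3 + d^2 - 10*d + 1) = 18*d^5 - 15*d^4 + 39*d^3 - 28*d^2 - 77*d + 8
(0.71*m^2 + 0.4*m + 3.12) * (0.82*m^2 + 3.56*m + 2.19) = 0.5822*m^4 + 2.8556*m^3 + 5.5373*m^2 + 11.9832*m + 6.8328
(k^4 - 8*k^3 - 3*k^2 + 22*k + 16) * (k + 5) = k^5 - 3*k^4 - 43*k^3 + 7*k^2 + 126*k + 80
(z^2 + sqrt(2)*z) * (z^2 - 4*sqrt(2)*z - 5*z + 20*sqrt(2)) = z^4 - 5*z^3 - 3*sqrt(2)*z^3 - 8*z^2 + 15*sqrt(2)*z^2 + 40*z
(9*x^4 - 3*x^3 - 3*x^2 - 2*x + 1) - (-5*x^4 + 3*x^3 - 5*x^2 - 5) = 14*x^4 - 6*x^3 + 2*x^2 - 2*x + 6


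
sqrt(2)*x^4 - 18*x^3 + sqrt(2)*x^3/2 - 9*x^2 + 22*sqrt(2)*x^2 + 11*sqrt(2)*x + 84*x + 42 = (x - 7*sqrt(2))*(x - 3*sqrt(2))*(x + sqrt(2))*(sqrt(2)*x + sqrt(2)/2)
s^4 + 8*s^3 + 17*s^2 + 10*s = s*(s + 1)*(s + 2)*(s + 5)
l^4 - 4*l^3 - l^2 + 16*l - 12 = (l - 3)*(l - 2)*(l - 1)*(l + 2)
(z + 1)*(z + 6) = z^2 + 7*z + 6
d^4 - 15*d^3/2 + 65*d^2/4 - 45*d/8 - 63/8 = (d - 7/2)*(d - 3)*(d - 3/2)*(d + 1/2)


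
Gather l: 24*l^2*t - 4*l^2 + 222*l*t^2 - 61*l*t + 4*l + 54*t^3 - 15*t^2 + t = l^2*(24*t - 4) + l*(222*t^2 - 61*t + 4) + 54*t^3 - 15*t^2 + t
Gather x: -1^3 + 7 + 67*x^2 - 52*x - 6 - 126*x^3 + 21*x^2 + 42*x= -126*x^3 + 88*x^2 - 10*x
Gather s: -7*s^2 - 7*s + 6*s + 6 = -7*s^2 - s + 6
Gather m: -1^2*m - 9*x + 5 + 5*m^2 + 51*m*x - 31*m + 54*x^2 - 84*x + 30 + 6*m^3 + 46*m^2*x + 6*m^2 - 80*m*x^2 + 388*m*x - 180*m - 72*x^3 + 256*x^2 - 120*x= 6*m^3 + m^2*(46*x + 11) + m*(-80*x^2 + 439*x - 212) - 72*x^3 + 310*x^2 - 213*x + 35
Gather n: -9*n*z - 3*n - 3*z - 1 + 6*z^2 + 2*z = n*(-9*z - 3) + 6*z^2 - z - 1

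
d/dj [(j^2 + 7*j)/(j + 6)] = (j^2 + 12*j + 42)/(j^2 + 12*j + 36)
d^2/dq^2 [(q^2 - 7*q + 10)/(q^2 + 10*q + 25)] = 2*(125 - 17*q)/(q^4 + 20*q^3 + 150*q^2 + 500*q + 625)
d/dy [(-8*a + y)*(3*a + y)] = -5*a + 2*y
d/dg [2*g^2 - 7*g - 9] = 4*g - 7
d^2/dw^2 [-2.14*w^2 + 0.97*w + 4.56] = -4.28000000000000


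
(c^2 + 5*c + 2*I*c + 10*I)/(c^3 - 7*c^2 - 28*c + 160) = (c + 2*I)/(c^2 - 12*c + 32)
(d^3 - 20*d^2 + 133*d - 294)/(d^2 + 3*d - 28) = (d^3 - 20*d^2 + 133*d - 294)/(d^2 + 3*d - 28)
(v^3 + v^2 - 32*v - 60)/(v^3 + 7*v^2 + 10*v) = (v - 6)/v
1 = 1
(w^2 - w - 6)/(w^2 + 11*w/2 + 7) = 2*(w - 3)/(2*w + 7)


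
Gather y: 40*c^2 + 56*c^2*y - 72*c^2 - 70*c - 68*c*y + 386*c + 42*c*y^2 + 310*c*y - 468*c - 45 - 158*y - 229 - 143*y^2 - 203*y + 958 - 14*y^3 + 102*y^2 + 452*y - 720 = -32*c^2 - 152*c - 14*y^3 + y^2*(42*c - 41) + y*(56*c^2 + 242*c + 91) - 36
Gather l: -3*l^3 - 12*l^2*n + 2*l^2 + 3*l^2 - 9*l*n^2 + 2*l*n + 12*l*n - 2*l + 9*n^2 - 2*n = -3*l^3 + l^2*(5 - 12*n) + l*(-9*n^2 + 14*n - 2) + 9*n^2 - 2*n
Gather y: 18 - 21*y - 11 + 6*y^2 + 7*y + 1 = 6*y^2 - 14*y + 8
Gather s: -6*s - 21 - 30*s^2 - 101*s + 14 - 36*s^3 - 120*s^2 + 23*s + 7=-36*s^3 - 150*s^2 - 84*s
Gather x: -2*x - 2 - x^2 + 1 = -x^2 - 2*x - 1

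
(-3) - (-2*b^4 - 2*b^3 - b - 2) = 2*b^4 + 2*b^3 + b - 1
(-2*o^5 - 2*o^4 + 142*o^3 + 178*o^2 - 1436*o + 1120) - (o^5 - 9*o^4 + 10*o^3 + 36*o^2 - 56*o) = -3*o^5 + 7*o^4 + 132*o^3 + 142*o^2 - 1380*o + 1120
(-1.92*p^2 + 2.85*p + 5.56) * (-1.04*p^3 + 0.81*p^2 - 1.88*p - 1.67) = 1.9968*p^5 - 4.5192*p^4 + 0.1357*p^3 + 2.352*p^2 - 15.2123*p - 9.2852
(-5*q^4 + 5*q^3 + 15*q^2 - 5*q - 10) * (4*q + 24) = -20*q^5 - 100*q^4 + 180*q^3 + 340*q^2 - 160*q - 240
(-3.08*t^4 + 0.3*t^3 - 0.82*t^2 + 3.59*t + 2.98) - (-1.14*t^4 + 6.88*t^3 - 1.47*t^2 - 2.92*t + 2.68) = -1.94*t^4 - 6.58*t^3 + 0.65*t^2 + 6.51*t + 0.3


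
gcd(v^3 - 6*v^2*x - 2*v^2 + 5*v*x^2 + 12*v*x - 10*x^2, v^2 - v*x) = -v + x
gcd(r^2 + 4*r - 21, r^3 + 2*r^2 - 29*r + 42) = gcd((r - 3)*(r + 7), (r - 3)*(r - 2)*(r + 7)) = r^2 + 4*r - 21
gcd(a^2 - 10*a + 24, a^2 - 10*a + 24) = a^2 - 10*a + 24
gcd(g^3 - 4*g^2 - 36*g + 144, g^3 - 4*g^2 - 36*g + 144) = g^3 - 4*g^2 - 36*g + 144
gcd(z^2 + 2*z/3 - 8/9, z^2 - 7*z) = 1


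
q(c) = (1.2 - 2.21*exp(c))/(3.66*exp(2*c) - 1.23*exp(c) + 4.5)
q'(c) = (1.2 - 2.21*exp(c))*(-7.32*exp(2*c) + 1.23*exp(c))/(3.66*exp(2*c) - 1.23*exp(c) + 4.5)^2 - 2.21*exp(c)/(3.66*exp(2*c) - 1.23*exp(c) + 4.5)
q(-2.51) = 0.23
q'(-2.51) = -0.04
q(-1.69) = 0.18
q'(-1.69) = -0.09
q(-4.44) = 0.26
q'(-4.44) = -0.01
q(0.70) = -0.19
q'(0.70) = 0.05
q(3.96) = -0.01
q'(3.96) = 0.01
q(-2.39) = 0.23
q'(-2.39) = -0.04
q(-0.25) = -0.09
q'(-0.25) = -0.24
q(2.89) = -0.03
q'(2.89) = 0.03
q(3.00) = -0.03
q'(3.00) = 0.03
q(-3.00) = 0.25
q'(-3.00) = -0.02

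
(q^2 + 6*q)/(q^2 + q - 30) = q/(q - 5)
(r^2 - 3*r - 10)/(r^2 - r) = (r^2 - 3*r - 10)/(r*(r - 1))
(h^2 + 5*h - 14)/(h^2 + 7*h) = (h - 2)/h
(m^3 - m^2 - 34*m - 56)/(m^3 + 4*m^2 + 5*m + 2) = (m^2 - 3*m - 28)/(m^2 + 2*m + 1)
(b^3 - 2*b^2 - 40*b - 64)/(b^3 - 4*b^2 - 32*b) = (b + 2)/b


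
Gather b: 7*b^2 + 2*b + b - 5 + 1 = 7*b^2 + 3*b - 4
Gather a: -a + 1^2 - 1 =-a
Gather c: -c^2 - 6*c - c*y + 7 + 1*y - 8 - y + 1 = -c^2 + c*(-y - 6)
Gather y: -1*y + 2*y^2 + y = 2*y^2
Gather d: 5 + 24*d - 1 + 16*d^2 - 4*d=16*d^2 + 20*d + 4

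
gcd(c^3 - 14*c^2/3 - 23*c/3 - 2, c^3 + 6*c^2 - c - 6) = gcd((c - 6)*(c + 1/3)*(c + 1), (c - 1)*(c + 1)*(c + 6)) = c + 1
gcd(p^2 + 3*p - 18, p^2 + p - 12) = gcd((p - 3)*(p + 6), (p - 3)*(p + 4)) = p - 3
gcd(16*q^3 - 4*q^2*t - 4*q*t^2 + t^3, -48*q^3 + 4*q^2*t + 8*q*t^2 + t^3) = 2*q - t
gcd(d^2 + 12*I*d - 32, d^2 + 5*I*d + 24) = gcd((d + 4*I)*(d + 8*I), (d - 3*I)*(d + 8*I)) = d + 8*I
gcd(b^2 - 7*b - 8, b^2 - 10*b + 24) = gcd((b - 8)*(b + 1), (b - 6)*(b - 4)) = 1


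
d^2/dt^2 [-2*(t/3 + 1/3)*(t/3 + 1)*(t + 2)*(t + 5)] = -8*t^2/3 - 44*t/3 - 164/9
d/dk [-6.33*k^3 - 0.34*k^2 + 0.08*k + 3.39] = -18.99*k^2 - 0.68*k + 0.08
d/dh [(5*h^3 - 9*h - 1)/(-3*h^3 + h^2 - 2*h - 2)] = (5*h^4 - 74*h^3 - 30*h^2 + 2*h + 16)/(9*h^6 - 6*h^5 + 13*h^4 + 8*h^3 + 8*h + 4)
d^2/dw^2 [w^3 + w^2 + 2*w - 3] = 6*w + 2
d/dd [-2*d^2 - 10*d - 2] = -4*d - 10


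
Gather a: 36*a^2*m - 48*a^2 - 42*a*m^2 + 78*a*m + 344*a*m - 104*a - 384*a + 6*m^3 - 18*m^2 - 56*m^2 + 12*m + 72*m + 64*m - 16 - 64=a^2*(36*m - 48) + a*(-42*m^2 + 422*m - 488) + 6*m^3 - 74*m^2 + 148*m - 80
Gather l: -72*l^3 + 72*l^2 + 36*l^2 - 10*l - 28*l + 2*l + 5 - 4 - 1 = -72*l^3 + 108*l^2 - 36*l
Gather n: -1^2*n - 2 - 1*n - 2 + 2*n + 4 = 0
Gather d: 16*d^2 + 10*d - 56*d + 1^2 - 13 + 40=16*d^2 - 46*d + 28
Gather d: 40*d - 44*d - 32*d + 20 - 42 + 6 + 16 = -36*d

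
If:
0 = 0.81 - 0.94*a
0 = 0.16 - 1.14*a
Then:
No Solution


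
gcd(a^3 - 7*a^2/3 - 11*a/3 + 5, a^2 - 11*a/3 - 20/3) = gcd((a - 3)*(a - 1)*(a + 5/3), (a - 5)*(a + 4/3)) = 1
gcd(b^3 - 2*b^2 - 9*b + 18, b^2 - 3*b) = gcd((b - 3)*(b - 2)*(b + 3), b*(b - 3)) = b - 3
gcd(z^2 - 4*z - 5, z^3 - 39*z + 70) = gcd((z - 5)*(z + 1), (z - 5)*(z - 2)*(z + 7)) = z - 5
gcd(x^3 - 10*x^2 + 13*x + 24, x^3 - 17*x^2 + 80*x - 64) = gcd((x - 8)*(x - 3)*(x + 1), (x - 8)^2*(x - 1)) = x - 8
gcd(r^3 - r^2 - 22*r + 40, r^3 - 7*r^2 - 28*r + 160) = r^2 + r - 20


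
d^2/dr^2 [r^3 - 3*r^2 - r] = 6*r - 6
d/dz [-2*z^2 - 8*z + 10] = -4*z - 8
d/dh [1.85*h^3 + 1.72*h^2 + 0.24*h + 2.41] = 5.55*h^2 + 3.44*h + 0.24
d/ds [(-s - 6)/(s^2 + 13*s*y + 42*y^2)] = (-s^2 - 13*s*y - 42*y^2 + (s + 6)*(2*s + 13*y))/(s^2 + 13*s*y + 42*y^2)^2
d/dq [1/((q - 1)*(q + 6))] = (-2*q - 5)/(q^4 + 10*q^3 + 13*q^2 - 60*q + 36)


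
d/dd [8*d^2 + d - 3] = 16*d + 1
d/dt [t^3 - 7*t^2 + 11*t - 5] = 3*t^2 - 14*t + 11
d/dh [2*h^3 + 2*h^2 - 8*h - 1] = 6*h^2 + 4*h - 8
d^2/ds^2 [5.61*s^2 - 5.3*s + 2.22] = 11.2200000000000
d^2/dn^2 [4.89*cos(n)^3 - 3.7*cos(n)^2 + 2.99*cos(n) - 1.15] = -6.6575*cos(n) + 7.4*cos(2*n) - 11.0025*cos(3*n)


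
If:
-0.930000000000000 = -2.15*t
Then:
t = 0.43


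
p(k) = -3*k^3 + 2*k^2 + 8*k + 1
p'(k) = -9*k^2 + 4*k + 8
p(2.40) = -9.75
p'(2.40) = -34.24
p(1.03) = 8.08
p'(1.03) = 2.57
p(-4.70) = 319.05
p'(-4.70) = -209.61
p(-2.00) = 17.00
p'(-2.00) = -36.00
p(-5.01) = 388.37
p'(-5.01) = -237.94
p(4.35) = -173.29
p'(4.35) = -144.90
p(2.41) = -10.10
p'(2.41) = -34.63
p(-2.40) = 34.79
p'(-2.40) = -53.44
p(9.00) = -1952.00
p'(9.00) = -685.00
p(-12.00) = 5377.00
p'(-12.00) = -1336.00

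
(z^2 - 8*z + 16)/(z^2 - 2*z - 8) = (z - 4)/(z + 2)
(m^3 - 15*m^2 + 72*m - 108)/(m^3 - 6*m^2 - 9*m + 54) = (m - 6)/(m + 3)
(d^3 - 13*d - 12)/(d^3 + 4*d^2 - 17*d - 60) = (d + 1)/(d + 5)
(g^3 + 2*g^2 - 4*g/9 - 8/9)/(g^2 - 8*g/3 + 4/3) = (3*g^2 + 8*g + 4)/(3*(g - 2))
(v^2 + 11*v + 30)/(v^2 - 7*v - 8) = (v^2 + 11*v + 30)/(v^2 - 7*v - 8)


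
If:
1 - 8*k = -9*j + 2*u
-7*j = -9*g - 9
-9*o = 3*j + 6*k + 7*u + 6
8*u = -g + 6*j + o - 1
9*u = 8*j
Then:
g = -1328/1139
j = -243/1139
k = -77/1139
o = -27/67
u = -216/1139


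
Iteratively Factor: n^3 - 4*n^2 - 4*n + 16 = (n + 2)*(n^2 - 6*n + 8) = (n - 4)*(n + 2)*(n - 2)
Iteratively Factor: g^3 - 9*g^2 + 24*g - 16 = (g - 1)*(g^2 - 8*g + 16) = (g - 4)*(g - 1)*(g - 4)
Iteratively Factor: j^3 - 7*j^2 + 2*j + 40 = (j - 5)*(j^2 - 2*j - 8) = (j - 5)*(j + 2)*(j - 4)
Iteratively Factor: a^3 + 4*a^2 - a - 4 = (a - 1)*(a^2 + 5*a + 4) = (a - 1)*(a + 1)*(a + 4)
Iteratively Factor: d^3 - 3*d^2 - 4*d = (d + 1)*(d^2 - 4*d) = d*(d + 1)*(d - 4)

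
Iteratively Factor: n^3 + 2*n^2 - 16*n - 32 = (n + 2)*(n^2 - 16) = (n - 4)*(n + 2)*(n + 4)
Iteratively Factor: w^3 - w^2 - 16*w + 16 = (w + 4)*(w^2 - 5*w + 4) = (w - 1)*(w + 4)*(w - 4)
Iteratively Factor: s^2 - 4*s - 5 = (s - 5)*(s + 1)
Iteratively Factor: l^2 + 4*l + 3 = (l + 1)*(l + 3)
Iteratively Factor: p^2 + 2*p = (p + 2)*(p)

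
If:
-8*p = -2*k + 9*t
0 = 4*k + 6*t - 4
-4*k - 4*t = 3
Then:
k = -17/4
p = -5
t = 7/2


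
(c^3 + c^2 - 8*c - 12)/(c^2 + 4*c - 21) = (c^2 + 4*c + 4)/(c + 7)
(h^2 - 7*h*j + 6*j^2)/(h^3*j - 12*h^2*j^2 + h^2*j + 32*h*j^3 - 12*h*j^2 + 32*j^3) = (h^2 - 7*h*j + 6*j^2)/(j*(h^3 - 12*h^2*j + h^2 + 32*h*j^2 - 12*h*j + 32*j^2))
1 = 1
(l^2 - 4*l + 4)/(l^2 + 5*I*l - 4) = (l^2 - 4*l + 4)/(l^2 + 5*I*l - 4)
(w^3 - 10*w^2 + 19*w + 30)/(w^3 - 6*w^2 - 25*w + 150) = (w + 1)/(w + 5)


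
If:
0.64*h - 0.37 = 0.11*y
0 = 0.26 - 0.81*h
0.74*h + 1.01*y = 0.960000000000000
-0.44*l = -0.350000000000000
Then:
No Solution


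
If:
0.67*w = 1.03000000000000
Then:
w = 1.54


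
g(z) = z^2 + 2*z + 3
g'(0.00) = 2.00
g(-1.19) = 2.04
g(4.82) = 35.87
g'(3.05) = 8.10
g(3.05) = 18.40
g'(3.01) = 8.02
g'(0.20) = 2.40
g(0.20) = 3.44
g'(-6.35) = -10.70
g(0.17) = 3.37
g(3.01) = 18.08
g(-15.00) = 198.00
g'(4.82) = 11.64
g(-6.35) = 30.62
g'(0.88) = 3.76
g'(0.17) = 2.34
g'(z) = 2*z + 2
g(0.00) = 3.00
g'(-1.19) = -0.38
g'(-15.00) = -28.00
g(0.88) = 5.53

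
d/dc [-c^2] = -2*c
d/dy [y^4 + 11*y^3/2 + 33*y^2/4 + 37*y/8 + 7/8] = 4*y^3 + 33*y^2/2 + 33*y/2 + 37/8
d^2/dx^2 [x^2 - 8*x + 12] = 2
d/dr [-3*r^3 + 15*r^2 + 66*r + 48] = -9*r^2 + 30*r + 66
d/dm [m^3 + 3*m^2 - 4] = 3*m*(m + 2)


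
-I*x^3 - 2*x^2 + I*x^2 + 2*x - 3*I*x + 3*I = (x - 3*I)*(x + I)*(-I*x + I)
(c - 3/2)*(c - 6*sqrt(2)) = c^2 - 6*sqrt(2)*c - 3*c/2 + 9*sqrt(2)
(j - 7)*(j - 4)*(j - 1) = j^3 - 12*j^2 + 39*j - 28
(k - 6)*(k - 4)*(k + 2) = k^3 - 8*k^2 + 4*k + 48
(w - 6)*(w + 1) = w^2 - 5*w - 6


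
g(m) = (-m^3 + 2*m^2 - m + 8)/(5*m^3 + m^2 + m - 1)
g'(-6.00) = -0.02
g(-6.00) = -0.29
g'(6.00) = -0.01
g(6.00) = -0.13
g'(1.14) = -2.36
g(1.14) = 0.90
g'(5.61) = -0.02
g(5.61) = -0.12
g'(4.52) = -0.03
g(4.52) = -0.10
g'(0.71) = -19.58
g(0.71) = 3.96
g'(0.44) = -10613.93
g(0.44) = 132.09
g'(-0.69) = -6.45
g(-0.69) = -3.49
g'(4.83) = -0.02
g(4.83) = -0.11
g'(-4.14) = -0.05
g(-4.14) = -0.34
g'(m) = (-15*m^2 - 2*m - 1)*(-m^3 + 2*m^2 - m + 8)/(5*m^3 + m^2 + m - 1)^2 + (-3*m^2 + 4*m - 1)/(5*m^3 + m^2 + m - 1) = (-11*m^4 + 8*m^3 - 114*m^2 - 20*m - 7)/(25*m^6 + 10*m^5 + 11*m^4 - 8*m^3 - m^2 - 2*m + 1)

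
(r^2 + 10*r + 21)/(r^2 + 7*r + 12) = (r + 7)/(r + 4)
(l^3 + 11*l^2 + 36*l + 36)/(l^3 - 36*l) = (l^2 + 5*l + 6)/(l*(l - 6))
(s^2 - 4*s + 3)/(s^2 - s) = (s - 3)/s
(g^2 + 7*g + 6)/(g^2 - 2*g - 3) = (g + 6)/(g - 3)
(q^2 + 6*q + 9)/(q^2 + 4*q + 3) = (q + 3)/(q + 1)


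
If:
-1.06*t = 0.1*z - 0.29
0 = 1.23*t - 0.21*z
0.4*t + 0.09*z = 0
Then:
No Solution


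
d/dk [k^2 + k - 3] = 2*k + 1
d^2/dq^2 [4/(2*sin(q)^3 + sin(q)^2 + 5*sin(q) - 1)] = 4*(-36*sin(q)^6 - 22*sin(q)^5 + 24*sin(q)^4 - sin(q)^3 + 37*sin(q)^2 + 37*sin(q) + 52)/(2*sin(q)^3 + sin(q)^2 + 5*sin(q) - 1)^3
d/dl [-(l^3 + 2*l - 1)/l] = -2*l - 1/l^2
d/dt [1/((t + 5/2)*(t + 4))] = 2*(-4*t - 13)/(4*t^4 + 52*t^3 + 249*t^2 + 520*t + 400)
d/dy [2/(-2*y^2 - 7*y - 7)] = 2*(4*y + 7)/(2*y^2 + 7*y + 7)^2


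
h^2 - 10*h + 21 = (h - 7)*(h - 3)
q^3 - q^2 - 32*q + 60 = (q - 5)*(q - 2)*(q + 6)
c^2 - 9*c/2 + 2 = (c - 4)*(c - 1/2)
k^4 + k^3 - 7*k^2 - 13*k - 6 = (k - 3)*(k + 1)^2*(k + 2)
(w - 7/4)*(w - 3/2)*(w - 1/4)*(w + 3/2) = w^4 - 2*w^3 - 29*w^2/16 + 9*w/2 - 63/64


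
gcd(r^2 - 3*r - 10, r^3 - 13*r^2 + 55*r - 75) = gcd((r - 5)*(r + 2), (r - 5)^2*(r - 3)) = r - 5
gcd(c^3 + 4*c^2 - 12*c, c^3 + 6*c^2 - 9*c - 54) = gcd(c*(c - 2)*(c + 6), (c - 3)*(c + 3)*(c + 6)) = c + 6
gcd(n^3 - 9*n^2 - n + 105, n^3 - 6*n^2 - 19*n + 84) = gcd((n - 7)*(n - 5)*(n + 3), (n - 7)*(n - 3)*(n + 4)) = n - 7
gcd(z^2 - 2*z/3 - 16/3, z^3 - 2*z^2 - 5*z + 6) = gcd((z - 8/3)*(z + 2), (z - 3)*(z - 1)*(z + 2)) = z + 2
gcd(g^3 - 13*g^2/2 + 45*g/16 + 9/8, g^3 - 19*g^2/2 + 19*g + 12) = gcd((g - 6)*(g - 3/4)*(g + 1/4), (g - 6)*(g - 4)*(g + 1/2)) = g - 6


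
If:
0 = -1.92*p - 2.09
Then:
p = -1.09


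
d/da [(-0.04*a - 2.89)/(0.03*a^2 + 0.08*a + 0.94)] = (0.0012*a^2 + 0.1734*a + 0.1936)/(0.0009*a^4 + 0.0048*a^3 + 0.0628*a^2 + 0.1504*a + 0.8836)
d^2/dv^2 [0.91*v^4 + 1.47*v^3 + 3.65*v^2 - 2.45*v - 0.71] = 10.92*v^2 + 8.82*v + 7.3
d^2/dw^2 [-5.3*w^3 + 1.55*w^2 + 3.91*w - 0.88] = 3.1 - 31.8*w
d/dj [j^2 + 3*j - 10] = 2*j + 3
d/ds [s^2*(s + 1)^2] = 2*s*(s + 1)*(2*s + 1)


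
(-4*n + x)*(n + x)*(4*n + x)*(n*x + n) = -16*n^4*x - 16*n^4 - 16*n^3*x^2 - 16*n^3*x + n^2*x^3 + n^2*x^2 + n*x^4 + n*x^3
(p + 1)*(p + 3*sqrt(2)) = p^2 + p + 3*sqrt(2)*p + 3*sqrt(2)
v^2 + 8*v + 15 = (v + 3)*(v + 5)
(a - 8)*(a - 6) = a^2 - 14*a + 48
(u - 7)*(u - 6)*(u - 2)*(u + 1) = u^4 - 14*u^3 + 53*u^2 - 16*u - 84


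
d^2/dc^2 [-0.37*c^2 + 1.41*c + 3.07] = -0.740000000000000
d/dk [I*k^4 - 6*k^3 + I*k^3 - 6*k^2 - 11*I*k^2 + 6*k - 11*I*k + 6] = 4*I*k^3 + k^2*(-18 + 3*I) + k*(-12 - 22*I) + 6 - 11*I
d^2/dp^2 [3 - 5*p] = 0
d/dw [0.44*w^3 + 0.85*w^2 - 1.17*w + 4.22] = 1.32*w^2 + 1.7*w - 1.17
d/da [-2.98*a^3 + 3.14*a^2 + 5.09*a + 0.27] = -8.94*a^2 + 6.28*a + 5.09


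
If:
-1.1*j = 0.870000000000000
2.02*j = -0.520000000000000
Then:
No Solution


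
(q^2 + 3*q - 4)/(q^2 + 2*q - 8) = (q - 1)/(q - 2)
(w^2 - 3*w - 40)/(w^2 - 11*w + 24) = (w + 5)/(w - 3)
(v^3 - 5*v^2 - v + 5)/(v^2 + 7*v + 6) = (v^2 - 6*v + 5)/(v + 6)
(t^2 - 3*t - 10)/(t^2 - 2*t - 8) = (t - 5)/(t - 4)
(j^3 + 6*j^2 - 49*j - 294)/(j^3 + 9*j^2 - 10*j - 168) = (j - 7)/(j - 4)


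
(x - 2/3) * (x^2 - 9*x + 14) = x^3 - 29*x^2/3 + 20*x - 28/3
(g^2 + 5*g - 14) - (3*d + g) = -3*d + g^2 + 4*g - 14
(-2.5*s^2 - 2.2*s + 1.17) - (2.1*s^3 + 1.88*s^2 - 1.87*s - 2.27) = -2.1*s^3 - 4.38*s^2 - 0.33*s + 3.44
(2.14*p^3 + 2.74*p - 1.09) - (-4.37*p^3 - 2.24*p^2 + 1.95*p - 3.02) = 6.51*p^3 + 2.24*p^2 + 0.79*p + 1.93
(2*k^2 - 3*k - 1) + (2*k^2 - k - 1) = 4*k^2 - 4*k - 2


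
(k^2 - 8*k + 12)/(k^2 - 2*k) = (k - 6)/k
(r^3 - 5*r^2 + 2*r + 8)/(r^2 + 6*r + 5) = (r^2 - 6*r + 8)/(r + 5)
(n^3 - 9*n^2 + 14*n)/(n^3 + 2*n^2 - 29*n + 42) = n*(n - 7)/(n^2 + 4*n - 21)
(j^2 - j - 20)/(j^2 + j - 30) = (j + 4)/(j + 6)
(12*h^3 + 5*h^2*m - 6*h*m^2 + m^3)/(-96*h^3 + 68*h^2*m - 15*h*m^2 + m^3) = (-h - m)/(8*h - m)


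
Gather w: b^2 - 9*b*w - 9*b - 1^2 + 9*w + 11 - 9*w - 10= b^2 - 9*b*w - 9*b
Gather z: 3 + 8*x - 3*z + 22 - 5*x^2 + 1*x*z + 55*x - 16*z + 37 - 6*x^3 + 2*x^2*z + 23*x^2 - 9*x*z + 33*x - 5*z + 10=-6*x^3 + 18*x^2 + 96*x + z*(2*x^2 - 8*x - 24) + 72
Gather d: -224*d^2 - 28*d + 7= -224*d^2 - 28*d + 7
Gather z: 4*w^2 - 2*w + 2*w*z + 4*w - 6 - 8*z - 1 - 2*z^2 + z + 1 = 4*w^2 + 2*w - 2*z^2 + z*(2*w - 7) - 6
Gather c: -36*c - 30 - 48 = -36*c - 78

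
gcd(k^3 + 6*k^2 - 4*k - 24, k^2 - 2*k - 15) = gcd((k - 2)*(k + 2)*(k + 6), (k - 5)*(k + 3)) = 1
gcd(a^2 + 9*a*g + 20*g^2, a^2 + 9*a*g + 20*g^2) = a^2 + 9*a*g + 20*g^2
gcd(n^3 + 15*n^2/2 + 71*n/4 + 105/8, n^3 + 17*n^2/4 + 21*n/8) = n + 7/2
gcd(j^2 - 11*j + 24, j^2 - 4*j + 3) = j - 3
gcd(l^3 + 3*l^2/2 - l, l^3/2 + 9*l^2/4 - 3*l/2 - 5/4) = 1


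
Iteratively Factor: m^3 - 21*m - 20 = (m - 5)*(m^2 + 5*m + 4) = (m - 5)*(m + 4)*(m + 1)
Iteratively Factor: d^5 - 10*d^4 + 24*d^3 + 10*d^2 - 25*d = (d - 1)*(d^4 - 9*d^3 + 15*d^2 + 25*d) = (d - 5)*(d - 1)*(d^3 - 4*d^2 - 5*d) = d*(d - 5)*(d - 1)*(d^2 - 4*d - 5) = d*(d - 5)^2*(d - 1)*(d + 1)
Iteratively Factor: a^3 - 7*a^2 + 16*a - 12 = (a - 2)*(a^2 - 5*a + 6) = (a - 3)*(a - 2)*(a - 2)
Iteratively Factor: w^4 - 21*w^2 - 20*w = (w + 4)*(w^3 - 4*w^2 - 5*w) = (w - 5)*(w + 4)*(w^2 + w) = w*(w - 5)*(w + 4)*(w + 1)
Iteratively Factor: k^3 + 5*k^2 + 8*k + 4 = (k + 2)*(k^2 + 3*k + 2) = (k + 1)*(k + 2)*(k + 2)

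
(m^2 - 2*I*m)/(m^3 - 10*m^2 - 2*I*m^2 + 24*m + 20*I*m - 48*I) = m/(m^2 - 10*m + 24)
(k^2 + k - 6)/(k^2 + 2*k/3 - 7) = 3*(k - 2)/(3*k - 7)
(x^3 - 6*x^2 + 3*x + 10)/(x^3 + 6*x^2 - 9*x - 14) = (x - 5)/(x + 7)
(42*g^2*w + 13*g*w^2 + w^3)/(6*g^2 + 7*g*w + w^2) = w*(7*g + w)/(g + w)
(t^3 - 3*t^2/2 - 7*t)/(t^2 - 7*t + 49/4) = 2*t*(t + 2)/(2*t - 7)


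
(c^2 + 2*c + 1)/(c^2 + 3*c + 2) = (c + 1)/(c + 2)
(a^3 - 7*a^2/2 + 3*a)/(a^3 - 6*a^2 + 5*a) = (a^2 - 7*a/2 + 3)/(a^2 - 6*a + 5)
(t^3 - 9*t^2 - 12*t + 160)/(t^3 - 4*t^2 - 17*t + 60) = (t - 8)/(t - 3)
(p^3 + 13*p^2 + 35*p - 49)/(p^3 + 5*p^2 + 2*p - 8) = (p^2 + 14*p + 49)/(p^2 + 6*p + 8)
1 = 1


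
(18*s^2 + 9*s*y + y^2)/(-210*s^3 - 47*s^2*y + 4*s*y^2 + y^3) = (3*s + y)/(-35*s^2 - 2*s*y + y^2)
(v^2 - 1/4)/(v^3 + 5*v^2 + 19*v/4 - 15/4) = (2*v + 1)/(2*v^2 + 11*v + 15)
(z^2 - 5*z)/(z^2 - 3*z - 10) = z/(z + 2)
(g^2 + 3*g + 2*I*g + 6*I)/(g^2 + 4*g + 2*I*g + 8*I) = (g + 3)/(g + 4)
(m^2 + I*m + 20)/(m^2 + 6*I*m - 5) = (m - 4*I)/(m + I)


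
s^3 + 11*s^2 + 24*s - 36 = (s - 1)*(s + 6)^2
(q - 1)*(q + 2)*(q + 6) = q^3 + 7*q^2 + 4*q - 12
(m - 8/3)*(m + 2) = m^2 - 2*m/3 - 16/3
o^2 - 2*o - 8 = (o - 4)*(o + 2)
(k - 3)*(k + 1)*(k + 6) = k^3 + 4*k^2 - 15*k - 18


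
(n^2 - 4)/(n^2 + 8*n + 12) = (n - 2)/(n + 6)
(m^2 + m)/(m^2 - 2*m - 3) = m/(m - 3)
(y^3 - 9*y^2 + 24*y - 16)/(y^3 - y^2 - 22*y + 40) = (y^2 - 5*y + 4)/(y^2 + 3*y - 10)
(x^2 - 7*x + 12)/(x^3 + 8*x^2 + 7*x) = (x^2 - 7*x + 12)/(x*(x^2 + 8*x + 7))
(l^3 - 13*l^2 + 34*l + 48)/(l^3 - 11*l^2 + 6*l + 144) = (l + 1)/(l + 3)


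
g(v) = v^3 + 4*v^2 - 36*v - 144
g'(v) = 3*v^2 + 8*v - 36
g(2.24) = -193.33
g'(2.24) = -3.03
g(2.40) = -193.54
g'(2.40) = 0.48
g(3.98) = -160.87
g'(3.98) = 43.36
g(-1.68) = -76.97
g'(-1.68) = -40.97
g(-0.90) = -109.09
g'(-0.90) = -40.77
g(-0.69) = -117.58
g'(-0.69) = -40.09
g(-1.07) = -102.13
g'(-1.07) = -41.13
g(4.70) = -121.02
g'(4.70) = 67.87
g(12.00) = 1728.00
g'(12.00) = 492.00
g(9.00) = 585.00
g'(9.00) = 279.00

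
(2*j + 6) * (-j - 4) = -2*j^2 - 14*j - 24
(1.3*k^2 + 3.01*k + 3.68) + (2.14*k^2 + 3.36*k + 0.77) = 3.44*k^2 + 6.37*k + 4.45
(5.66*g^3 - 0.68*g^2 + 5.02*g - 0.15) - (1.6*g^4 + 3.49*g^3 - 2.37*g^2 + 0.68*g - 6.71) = -1.6*g^4 + 2.17*g^3 + 1.69*g^2 + 4.34*g + 6.56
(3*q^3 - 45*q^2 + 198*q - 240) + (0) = 3*q^3 - 45*q^2 + 198*q - 240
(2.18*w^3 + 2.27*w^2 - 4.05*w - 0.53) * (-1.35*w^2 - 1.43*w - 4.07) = -2.943*w^5 - 6.1819*w^4 - 6.6512*w^3 - 2.7319*w^2 + 17.2414*w + 2.1571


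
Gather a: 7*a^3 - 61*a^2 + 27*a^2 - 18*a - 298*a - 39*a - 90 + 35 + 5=7*a^3 - 34*a^2 - 355*a - 50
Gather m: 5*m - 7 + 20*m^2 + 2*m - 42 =20*m^2 + 7*m - 49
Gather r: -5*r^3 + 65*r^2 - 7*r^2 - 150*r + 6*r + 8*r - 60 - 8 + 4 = -5*r^3 + 58*r^2 - 136*r - 64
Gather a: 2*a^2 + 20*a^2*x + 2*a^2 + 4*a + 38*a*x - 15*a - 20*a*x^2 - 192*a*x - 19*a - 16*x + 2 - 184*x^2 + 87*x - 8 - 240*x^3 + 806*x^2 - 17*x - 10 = a^2*(20*x + 4) + a*(-20*x^2 - 154*x - 30) - 240*x^3 + 622*x^2 + 54*x - 16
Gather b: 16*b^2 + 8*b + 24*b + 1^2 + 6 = 16*b^2 + 32*b + 7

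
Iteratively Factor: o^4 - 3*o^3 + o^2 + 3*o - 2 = (o - 1)*(o^3 - 2*o^2 - o + 2) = (o - 1)^2*(o^2 - o - 2) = (o - 2)*(o - 1)^2*(o + 1)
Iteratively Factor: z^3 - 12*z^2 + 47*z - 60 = (z - 3)*(z^2 - 9*z + 20) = (z - 5)*(z - 3)*(z - 4)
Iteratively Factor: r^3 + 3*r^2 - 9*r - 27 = (r + 3)*(r^2 - 9) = (r + 3)^2*(r - 3)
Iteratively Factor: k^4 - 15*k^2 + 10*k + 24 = (k + 1)*(k^3 - k^2 - 14*k + 24) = (k - 3)*(k + 1)*(k^2 + 2*k - 8) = (k - 3)*(k + 1)*(k + 4)*(k - 2)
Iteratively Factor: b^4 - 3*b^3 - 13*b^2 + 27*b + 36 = (b - 4)*(b^3 + b^2 - 9*b - 9) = (b - 4)*(b + 1)*(b^2 - 9) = (b - 4)*(b - 3)*(b + 1)*(b + 3)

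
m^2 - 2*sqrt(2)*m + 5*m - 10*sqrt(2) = (m + 5)*(m - 2*sqrt(2))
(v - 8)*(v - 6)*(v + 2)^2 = v^4 - 10*v^3 - 4*v^2 + 136*v + 192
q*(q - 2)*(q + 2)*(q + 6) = q^4 + 6*q^3 - 4*q^2 - 24*q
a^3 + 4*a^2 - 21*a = a*(a - 3)*(a + 7)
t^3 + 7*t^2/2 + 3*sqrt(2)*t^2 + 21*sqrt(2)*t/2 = t*(t + 7/2)*(t + 3*sqrt(2))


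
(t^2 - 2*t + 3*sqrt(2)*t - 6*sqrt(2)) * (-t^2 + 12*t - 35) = -t^4 - 3*sqrt(2)*t^3 + 14*t^3 - 59*t^2 + 42*sqrt(2)*t^2 - 177*sqrt(2)*t + 70*t + 210*sqrt(2)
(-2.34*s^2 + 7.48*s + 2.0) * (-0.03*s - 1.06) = 0.0702*s^3 + 2.256*s^2 - 7.9888*s - 2.12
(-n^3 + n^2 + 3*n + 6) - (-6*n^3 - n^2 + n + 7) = 5*n^3 + 2*n^2 + 2*n - 1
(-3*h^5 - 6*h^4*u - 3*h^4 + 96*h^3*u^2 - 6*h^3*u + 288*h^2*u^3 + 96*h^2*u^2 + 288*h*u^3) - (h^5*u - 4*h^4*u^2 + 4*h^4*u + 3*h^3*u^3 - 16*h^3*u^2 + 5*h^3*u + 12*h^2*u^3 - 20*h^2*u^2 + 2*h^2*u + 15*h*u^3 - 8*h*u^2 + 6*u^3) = -h^5*u - 3*h^5 + 4*h^4*u^2 - 10*h^4*u - 3*h^4 - 3*h^3*u^3 + 112*h^3*u^2 - 11*h^3*u + 276*h^2*u^3 + 116*h^2*u^2 - 2*h^2*u + 273*h*u^3 + 8*h*u^2 - 6*u^3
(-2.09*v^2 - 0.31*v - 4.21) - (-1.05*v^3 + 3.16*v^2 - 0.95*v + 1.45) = 1.05*v^3 - 5.25*v^2 + 0.64*v - 5.66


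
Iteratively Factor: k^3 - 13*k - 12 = (k - 4)*(k^2 + 4*k + 3) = (k - 4)*(k + 3)*(k + 1)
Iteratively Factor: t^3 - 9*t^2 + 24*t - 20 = (t - 2)*(t^2 - 7*t + 10) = (t - 2)^2*(t - 5)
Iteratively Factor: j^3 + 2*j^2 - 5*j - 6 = (j + 3)*(j^2 - j - 2) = (j - 2)*(j + 3)*(j + 1)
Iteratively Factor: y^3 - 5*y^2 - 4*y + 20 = (y + 2)*(y^2 - 7*y + 10) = (y - 2)*(y + 2)*(y - 5)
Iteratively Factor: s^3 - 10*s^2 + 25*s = (s - 5)*(s^2 - 5*s) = (s - 5)^2*(s)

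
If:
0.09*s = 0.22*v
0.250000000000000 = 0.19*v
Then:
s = 3.22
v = 1.32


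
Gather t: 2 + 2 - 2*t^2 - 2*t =-2*t^2 - 2*t + 4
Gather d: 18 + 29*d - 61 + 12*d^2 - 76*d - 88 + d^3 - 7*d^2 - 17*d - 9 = d^3 + 5*d^2 - 64*d - 140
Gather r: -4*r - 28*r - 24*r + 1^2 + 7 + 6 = 14 - 56*r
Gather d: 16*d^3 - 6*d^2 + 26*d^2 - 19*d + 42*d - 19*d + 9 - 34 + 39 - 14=16*d^3 + 20*d^2 + 4*d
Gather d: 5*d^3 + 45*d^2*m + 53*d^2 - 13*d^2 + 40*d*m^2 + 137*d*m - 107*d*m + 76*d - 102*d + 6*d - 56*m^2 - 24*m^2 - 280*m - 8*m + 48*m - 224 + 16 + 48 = 5*d^3 + d^2*(45*m + 40) + d*(40*m^2 + 30*m - 20) - 80*m^2 - 240*m - 160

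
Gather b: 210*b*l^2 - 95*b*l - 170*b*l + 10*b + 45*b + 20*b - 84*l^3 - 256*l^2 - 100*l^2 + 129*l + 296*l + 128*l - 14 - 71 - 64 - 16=b*(210*l^2 - 265*l + 75) - 84*l^3 - 356*l^2 + 553*l - 165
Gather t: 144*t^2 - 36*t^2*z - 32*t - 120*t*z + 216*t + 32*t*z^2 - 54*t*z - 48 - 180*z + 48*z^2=t^2*(144 - 36*z) + t*(32*z^2 - 174*z + 184) + 48*z^2 - 180*z - 48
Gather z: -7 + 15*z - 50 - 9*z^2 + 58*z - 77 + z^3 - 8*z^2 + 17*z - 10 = z^3 - 17*z^2 + 90*z - 144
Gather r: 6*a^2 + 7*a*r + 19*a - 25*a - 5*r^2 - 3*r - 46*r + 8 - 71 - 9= 6*a^2 - 6*a - 5*r^2 + r*(7*a - 49) - 72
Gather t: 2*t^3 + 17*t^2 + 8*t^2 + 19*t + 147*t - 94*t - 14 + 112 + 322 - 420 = 2*t^3 + 25*t^2 + 72*t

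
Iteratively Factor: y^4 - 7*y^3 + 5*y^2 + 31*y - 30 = (y + 2)*(y^3 - 9*y^2 + 23*y - 15) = (y - 1)*(y + 2)*(y^2 - 8*y + 15) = (y - 5)*(y - 1)*(y + 2)*(y - 3)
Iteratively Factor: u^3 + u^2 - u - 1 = (u - 1)*(u^2 + 2*u + 1) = (u - 1)*(u + 1)*(u + 1)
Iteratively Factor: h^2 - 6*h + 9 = (h - 3)*(h - 3)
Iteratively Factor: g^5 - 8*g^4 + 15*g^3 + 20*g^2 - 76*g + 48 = (g - 4)*(g^4 - 4*g^3 - g^2 + 16*g - 12) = (g - 4)*(g - 1)*(g^3 - 3*g^2 - 4*g + 12) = (g - 4)*(g - 1)*(g + 2)*(g^2 - 5*g + 6) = (g - 4)*(g - 2)*(g - 1)*(g + 2)*(g - 3)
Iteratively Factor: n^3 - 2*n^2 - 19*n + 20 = (n + 4)*(n^2 - 6*n + 5) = (n - 1)*(n + 4)*(n - 5)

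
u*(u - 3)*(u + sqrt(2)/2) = u^3 - 3*u^2 + sqrt(2)*u^2/2 - 3*sqrt(2)*u/2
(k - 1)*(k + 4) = k^2 + 3*k - 4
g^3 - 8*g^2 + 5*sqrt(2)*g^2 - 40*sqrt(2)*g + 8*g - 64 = (g - 8)*(g + sqrt(2))*(g + 4*sqrt(2))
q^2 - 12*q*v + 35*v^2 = (q - 7*v)*(q - 5*v)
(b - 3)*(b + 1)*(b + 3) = b^3 + b^2 - 9*b - 9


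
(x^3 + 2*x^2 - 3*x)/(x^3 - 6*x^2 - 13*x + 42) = x*(x - 1)/(x^2 - 9*x + 14)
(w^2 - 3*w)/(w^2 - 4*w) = (w - 3)/(w - 4)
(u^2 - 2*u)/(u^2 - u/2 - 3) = 2*u/(2*u + 3)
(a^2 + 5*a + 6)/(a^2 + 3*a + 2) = (a + 3)/(a + 1)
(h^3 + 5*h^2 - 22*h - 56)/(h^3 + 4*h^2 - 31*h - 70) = (h - 4)/(h - 5)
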